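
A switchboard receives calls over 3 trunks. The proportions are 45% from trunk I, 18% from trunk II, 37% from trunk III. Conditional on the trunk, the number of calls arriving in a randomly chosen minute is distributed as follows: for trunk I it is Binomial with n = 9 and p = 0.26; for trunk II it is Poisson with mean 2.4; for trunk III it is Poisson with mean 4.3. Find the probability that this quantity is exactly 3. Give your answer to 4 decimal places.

Conditional on each trunk, P(X = 3): I: 0.242432; II: 0.209014; III: 0.179799.
By total probability, P(X = 3) = 0.45·0.242432 + 0.18·0.209014 + 0.37·0.179799 = 0.213243.

0.2132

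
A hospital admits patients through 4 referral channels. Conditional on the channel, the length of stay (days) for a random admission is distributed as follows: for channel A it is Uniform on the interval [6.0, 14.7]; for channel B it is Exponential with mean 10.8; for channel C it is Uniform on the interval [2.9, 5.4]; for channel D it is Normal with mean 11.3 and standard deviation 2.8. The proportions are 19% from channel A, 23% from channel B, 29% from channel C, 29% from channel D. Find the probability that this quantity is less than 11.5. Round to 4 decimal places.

0.7141

Conditional on each channel, P(X < 11.5): A: 0.632184; B: 0.655208; C: 1; D: 0.528472.
By total probability, P(X < 11.5) = 0.19·0.632184 + 0.23·0.655208 + 0.29·1 + 0.29·0.528472 = 0.71407.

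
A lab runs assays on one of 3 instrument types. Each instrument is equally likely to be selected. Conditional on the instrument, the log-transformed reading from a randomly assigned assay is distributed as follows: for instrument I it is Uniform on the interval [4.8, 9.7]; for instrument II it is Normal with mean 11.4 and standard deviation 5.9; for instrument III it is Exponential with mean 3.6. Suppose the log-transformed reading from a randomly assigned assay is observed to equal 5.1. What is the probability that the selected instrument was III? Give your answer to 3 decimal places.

0.218

Likelihoods f(5.1 | ·): I: 0.204082; II: 0.0382357; III: 0.067367.
Posterior ∝ prior × likelihood. Numerator for III: 0.333333·0.067367 = 0.0224557.
Normalizing constant: 0.333333·0.204082 + 0.333333·0.0382357 + 0.333333·0.067367 = 0.103228.
P(III | observation) = 0.0224557 / 0.103228 = 0.217534.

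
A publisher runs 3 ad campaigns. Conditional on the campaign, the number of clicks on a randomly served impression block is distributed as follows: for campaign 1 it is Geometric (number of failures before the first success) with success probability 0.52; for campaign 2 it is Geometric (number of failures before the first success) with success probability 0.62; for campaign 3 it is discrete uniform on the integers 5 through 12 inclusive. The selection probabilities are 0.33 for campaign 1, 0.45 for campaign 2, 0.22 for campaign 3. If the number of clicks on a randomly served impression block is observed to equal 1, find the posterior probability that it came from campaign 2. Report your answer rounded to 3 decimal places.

0.563

Likelihoods P(X=1 | ·): 1: 0.2496; 2: 0.2356; 3: 0.
Posterior ∝ prior × likelihood. Numerator for 2: 0.45·0.2356 = 0.10602.
Normalizing constant: 0.33·0.2496 + 0.45·0.2356 + 0.22·0 = 0.188388.
P(2 | observation) = 0.10602 / 0.188388 = 0.562775.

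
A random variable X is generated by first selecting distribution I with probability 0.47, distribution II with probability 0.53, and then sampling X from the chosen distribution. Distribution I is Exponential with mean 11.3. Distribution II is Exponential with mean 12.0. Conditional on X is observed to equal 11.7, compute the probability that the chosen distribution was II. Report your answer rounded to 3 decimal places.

0.530

Likelihoods f(11.7 | ·): I: 0.0314234; II: 0.0314327.
Posterior ∝ prior × likelihood. Numerator for II: 0.53·0.0314327 = 0.0166593.
Normalizing constant: 0.47·0.0314234 + 0.53·0.0314327 = 0.0314283.
P(II | observation) = 0.0166593 / 0.0314283 = 0.530073.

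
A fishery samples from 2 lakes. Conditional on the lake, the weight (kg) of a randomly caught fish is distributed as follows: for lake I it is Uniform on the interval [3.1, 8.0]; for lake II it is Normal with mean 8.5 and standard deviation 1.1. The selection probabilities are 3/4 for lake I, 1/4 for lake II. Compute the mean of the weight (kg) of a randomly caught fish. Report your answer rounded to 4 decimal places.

Component means — I: 5.55; II: 8.5.
E[X] = 0.75·5.55 + 0.25·8.5 = 6.2875.

6.2875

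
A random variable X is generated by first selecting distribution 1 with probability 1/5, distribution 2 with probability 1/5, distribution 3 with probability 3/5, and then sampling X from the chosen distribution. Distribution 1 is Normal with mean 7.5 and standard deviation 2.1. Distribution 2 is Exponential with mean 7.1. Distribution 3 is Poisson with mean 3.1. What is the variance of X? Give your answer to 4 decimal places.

Per component, 1: μ=7.5, E[X²]=60.66; 2: μ=7.1, E[X²]=100.82; 3: μ=3.1, E[X²]=12.71.
E[X] = 0.2·7.5 + 0.2·7.1 + 0.6·3.1 = 4.78.
E[X²] = 0.2·60.66 + 0.2·100.82 + 0.6·12.71 = 39.922.
Var(X) = E[X²] − (E[X])² = 39.922 − 22.8484 = 17.0736.

17.0736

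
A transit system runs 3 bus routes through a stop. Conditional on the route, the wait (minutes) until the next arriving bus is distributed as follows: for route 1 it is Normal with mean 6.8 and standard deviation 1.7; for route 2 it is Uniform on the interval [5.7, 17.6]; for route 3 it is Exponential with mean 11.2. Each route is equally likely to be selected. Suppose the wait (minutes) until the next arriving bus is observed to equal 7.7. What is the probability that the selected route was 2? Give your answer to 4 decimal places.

Likelihoods f(7.7 | ·): 1: 0.203986; 2: 0.0840336; 3: 0.0448957.
Posterior ∝ prior × likelihood. Numerator for 2: 0.333333·0.0840336 = 0.0280112.
Normalizing constant: 0.333333·0.203986 + 0.333333·0.0840336 + 0.333333·0.0448957 = 0.110972.
P(2 | observation) = 0.0280112 / 0.110972 = 0.252418.

0.2524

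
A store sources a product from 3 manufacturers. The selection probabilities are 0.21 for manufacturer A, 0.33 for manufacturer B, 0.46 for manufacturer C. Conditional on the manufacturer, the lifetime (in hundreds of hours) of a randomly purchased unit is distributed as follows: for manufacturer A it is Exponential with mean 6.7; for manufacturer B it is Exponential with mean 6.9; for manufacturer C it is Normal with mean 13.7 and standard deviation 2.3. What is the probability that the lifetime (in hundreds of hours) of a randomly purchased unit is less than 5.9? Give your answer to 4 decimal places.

Conditional on each manufacturer, P(X < 5.9): A: 0.585465; B: 0.574748; C: 0.000347804.
By total probability, P(X < 5.9) = 0.21·0.585465 + 0.33·0.574748 + 0.46·0.000347804 = 0.312774.

0.3128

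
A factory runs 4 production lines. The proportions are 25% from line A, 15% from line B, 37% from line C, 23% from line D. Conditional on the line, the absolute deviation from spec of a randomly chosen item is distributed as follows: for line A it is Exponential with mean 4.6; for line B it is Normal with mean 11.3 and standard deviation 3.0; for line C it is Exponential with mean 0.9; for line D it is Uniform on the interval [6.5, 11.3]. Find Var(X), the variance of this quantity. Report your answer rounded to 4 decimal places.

Per component, A: μ=4.6, E[X²]=42.32; B: μ=11.3, E[X²]=136.69; C: μ=0.9, E[X²]=1.62; D: μ=8.9, E[X²]=81.13.
E[X] = 0.25·4.6 + 0.15·11.3 + 0.37·0.9 + 0.23·8.9 = 5.225.
E[X²] = 0.25·42.32 + 0.15·136.69 + 0.37·1.62 + 0.23·81.13 = 50.3428.
Var(X) = E[X²] − (E[X])² = 50.3428 − 27.3006 = 23.0422.

23.0422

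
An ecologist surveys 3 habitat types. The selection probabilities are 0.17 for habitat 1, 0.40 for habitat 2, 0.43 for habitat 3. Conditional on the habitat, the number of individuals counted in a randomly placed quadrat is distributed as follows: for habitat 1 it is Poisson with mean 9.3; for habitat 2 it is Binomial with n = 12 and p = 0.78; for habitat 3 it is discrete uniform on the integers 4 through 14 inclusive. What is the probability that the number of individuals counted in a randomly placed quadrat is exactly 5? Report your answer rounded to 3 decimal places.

Conditional on each habitat, P(X = 5): 1: 0.0530023; 2: 0.0057037; 3: 0.0909091.
By total probability, P(X = 5) = 0.17·0.0530023 + 0.4·0.0057037 + 0.43·0.0909091 = 0.0503828.

0.050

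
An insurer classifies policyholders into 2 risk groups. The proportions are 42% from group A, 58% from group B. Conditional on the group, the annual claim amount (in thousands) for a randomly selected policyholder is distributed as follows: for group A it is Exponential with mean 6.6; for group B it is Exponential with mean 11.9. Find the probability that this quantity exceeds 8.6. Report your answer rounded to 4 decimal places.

0.3957

Conditional on each group, P(X > 8.6): A: 0.271707; B: 0.485445.
By total probability, P(X > 8.6) = 0.42·0.271707 + 0.58·0.485445 = 0.395675.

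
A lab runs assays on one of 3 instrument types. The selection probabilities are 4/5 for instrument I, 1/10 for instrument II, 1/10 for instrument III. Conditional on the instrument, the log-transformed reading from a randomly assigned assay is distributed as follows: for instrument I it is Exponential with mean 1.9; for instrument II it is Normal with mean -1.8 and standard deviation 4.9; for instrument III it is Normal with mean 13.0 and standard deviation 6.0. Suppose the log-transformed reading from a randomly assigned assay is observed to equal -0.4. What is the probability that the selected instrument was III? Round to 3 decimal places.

0.066

Likelihoods f(-0.4 | ·): I: 0; II: 0.0781606; III: 0.00549132.
Posterior ∝ prior × likelihood. Numerator for III: 0.1·0.00549132 = 0.000549132.
Normalizing constant: 0.8·0 + 0.1·0.0781606 + 0.1·0.00549132 = 0.00836519.
P(III | observation) = 0.000549132 / 0.00836519 = 0.0656449.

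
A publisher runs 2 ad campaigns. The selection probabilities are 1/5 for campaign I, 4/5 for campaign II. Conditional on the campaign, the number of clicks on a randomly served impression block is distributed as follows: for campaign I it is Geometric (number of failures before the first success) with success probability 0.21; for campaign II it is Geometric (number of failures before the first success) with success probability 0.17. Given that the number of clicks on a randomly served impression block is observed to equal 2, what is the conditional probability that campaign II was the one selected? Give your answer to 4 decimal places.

Likelihoods P(X=2 | ·): I: 0.131061; II: 0.117113.
Posterior ∝ prior × likelihood. Numerator for II: 0.8·0.117113 = 0.0936904.
Normalizing constant: 0.2·0.131061 + 0.8·0.117113 = 0.119903.
P(II | observation) = 0.0936904 / 0.119903 = 0.781388.

0.7814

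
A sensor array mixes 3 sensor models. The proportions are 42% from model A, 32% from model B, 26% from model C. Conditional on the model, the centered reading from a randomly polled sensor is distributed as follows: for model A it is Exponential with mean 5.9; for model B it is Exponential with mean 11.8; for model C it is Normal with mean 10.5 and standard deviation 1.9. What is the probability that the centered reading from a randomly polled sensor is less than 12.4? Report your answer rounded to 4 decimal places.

Conditional on each model, P(X < 12.4): A: 0.877751; B: 0.650359; C: 0.841345.
By total probability, P(X < 12.4) = 0.42·0.877751 + 0.32·0.650359 + 0.26·0.841345 = 0.79552.

0.7955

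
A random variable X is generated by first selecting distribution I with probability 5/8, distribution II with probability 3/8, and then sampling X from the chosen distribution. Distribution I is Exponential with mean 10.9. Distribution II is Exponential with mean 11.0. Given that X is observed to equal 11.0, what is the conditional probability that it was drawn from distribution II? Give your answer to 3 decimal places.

Likelihoods f(11.0 | ·): I: 0.0334422; II: 0.0334436.
Posterior ∝ prior × likelihood. Numerator for II: 0.375·0.0334436 = 0.0125413.
Normalizing constant: 0.625·0.0334422 + 0.375·0.0334436 = 0.0334427.
P(II | observation) = 0.0125413 / 0.0334427 = 0.37501.

0.375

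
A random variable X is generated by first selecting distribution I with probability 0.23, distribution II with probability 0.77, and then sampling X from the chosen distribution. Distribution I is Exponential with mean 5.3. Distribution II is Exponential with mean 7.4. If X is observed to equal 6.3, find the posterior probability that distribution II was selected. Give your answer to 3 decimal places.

Likelihoods f(6.3 | ·): I: 0.0574761; II: 0.0576808.
Posterior ∝ prior × likelihood. Numerator for II: 0.77·0.0576808 = 0.0444142.
Normalizing constant: 0.23·0.0574761 + 0.77·0.0576808 = 0.0576337.
P(II | observation) = 0.0444142 / 0.0576337 = 0.770629.

0.771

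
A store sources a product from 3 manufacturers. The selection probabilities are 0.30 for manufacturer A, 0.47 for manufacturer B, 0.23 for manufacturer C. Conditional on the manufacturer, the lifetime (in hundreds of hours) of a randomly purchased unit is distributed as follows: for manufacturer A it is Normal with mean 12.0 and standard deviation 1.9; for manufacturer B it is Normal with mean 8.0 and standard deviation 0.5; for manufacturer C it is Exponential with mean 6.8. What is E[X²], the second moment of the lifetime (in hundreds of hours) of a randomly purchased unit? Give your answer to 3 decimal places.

95.751

For each component E[X²] = Var + (mean)², giving A: 147.61; B: 64.25; C: 92.48.
Overall E[X²] = 0.3·147.61 + 0.47·64.25 + 0.23·92.48 = 95.7509.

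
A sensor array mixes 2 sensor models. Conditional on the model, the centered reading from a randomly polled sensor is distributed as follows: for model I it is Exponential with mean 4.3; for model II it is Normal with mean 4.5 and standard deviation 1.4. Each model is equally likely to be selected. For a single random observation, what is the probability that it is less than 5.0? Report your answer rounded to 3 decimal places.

0.663

Conditional on each model, P(X < 5.0): I: 0.687387; II: 0.639508.
By total probability, P(X < 5.0) = 0.5·0.687387 + 0.5·0.639508 = 0.663448.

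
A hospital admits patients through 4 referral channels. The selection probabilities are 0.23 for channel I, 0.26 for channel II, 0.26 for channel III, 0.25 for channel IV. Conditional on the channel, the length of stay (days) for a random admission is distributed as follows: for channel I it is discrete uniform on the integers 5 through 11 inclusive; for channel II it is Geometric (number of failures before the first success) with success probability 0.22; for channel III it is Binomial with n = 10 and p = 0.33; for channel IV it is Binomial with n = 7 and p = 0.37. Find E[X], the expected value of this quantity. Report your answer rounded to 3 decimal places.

4.267

Component means — I: 8; II: 3.54545; III: 3.3; IV: 2.59.
E[X] = 0.23·8 + 0.26·3.54545 + 0.26·3.3 + 0.25·2.59 = 4.26732.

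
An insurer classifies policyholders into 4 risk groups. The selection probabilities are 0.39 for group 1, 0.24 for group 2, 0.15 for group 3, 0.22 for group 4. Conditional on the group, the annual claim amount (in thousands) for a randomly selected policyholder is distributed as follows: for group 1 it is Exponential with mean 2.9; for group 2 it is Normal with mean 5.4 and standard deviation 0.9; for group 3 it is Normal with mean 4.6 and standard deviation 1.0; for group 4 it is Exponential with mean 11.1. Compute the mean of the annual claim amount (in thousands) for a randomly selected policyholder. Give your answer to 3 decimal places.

Component means — 1: 2.9; 2: 5.4; 3: 4.6; 4: 11.1.
E[X] = 0.39·2.9 + 0.24·5.4 + 0.15·4.6 + 0.22·11.1 = 5.559.

5.559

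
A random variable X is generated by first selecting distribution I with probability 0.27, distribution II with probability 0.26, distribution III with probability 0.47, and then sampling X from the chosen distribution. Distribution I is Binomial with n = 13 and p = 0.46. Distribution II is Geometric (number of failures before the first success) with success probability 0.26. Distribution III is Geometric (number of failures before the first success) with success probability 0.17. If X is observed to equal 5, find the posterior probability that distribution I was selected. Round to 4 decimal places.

0.5268

Likelihoods P(X=5 | ·): I: 0.191654; II: 0.0576942; III: 0.0669637.
Posterior ∝ prior × likelihood. Numerator for I: 0.27·0.191654 = 0.0517466.
Normalizing constant: 0.27·0.191654 + 0.26·0.0576942 + 0.47·0.0669637 = 0.09822.
P(I | observation) = 0.0517466 / 0.09822 = 0.526844.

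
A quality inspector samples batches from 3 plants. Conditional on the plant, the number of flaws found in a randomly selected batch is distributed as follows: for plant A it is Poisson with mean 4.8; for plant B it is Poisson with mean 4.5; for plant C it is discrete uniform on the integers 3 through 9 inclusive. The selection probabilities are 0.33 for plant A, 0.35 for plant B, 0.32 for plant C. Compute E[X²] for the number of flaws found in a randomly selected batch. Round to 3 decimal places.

30.650

For each component E[X²] = Var + (mean)², giving A: 27.84; B: 24.75; C: 40.
Overall E[X²] = 0.33·27.84 + 0.35·24.75 + 0.32·40 = 30.6497.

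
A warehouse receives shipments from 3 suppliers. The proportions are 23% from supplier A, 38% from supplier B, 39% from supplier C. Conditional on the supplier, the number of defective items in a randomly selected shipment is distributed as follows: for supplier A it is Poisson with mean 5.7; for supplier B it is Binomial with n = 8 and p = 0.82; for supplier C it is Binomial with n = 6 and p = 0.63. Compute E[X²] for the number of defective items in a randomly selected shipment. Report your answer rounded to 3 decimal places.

31.703

For each component E[X²] = Var + (mean)², giving A: 38.19; B: 44.2144; C: 15.687.
Overall E[X²] = 0.23·38.19 + 0.38·44.2144 + 0.39·15.687 = 31.7031.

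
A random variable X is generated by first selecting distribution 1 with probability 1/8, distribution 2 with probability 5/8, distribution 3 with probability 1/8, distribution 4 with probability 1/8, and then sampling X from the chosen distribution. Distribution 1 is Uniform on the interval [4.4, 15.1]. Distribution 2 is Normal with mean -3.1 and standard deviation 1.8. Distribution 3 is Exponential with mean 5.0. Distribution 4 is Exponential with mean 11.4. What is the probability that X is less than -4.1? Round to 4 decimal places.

Conditional on each component, P(X < -4.1): 1: 0; 2: 0.289257; 3: 0; 4: 0.
By total probability, P(X < -4.1) = 0.125·0 + 0.625·0.289257 + 0.125·0 + 0.125·0 = 0.180786.

0.1808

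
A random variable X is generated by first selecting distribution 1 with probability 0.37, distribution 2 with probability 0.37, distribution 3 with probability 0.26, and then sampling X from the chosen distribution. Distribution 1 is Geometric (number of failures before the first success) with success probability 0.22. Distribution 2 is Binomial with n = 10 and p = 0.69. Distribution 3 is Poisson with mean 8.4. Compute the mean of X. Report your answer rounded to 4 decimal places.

Component means — 1: 3.54545; 2: 6.9; 3: 8.4.
E[X] = 0.37·3.54545 + 0.37·6.9 + 0.26·8.4 = 6.04882.

6.0488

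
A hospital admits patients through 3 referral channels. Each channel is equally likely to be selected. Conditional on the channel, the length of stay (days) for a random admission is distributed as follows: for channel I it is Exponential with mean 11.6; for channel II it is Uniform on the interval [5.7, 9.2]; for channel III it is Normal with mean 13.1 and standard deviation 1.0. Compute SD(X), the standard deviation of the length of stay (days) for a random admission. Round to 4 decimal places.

Per component, I: μ=11.6, E[X²]=269.12; II: μ=7.45, E[X²]=56.5233; III: μ=13.1, E[X²]=172.61.
E[X] = 0.333333·11.6 + 0.333333·7.45 + 0.333333·13.1 = 10.7167.
E[X²] = 0.333333·269.12 + 0.333333·56.5233 + 0.333333·172.61 = 166.084.
Var(X) = E[X²] − (E[X])² = 166.084 − 114.847 = 51.2375.
SD(X) = √51.2375 = 7.15804.

7.1580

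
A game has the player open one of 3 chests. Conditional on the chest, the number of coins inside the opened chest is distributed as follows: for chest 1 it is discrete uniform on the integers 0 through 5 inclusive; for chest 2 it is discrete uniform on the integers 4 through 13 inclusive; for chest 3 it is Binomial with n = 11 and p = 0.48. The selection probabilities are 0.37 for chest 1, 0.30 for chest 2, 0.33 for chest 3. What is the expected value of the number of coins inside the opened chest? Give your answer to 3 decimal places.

Component means — 1: 2.5; 2: 8.5; 3: 5.28.
E[X] = 0.37·2.5 + 0.3·8.5 + 0.33·5.28 = 5.2174.

5.217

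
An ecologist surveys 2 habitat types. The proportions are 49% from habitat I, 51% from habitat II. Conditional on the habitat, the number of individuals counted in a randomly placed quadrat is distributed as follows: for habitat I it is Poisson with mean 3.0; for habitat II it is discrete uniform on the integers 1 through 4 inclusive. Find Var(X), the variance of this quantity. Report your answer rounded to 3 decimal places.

2.170

Per component, I: μ=3, E[X²]=12; II: μ=2.5, E[X²]=7.5.
E[X] = 0.49·3 + 0.51·2.5 = 2.745.
E[X²] = 0.49·12 + 0.51·7.5 = 9.705.
Var(X) = E[X²] − (E[X])² = 9.705 − 7.53503 = 2.16997.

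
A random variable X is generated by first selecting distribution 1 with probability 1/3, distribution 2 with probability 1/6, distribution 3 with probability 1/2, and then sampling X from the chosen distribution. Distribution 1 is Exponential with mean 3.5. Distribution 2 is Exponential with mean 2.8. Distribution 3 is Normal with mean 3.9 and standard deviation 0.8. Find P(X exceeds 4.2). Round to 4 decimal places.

0.3145

Conditional on each component, P(X > 4.2): 1: 0.301194; 2: 0.22313; 3: 0.35383.
By total probability, P(X > 4.2) = 0.333333·0.301194 + 0.166667·0.22313 + 0.5·0.35383 = 0.314502.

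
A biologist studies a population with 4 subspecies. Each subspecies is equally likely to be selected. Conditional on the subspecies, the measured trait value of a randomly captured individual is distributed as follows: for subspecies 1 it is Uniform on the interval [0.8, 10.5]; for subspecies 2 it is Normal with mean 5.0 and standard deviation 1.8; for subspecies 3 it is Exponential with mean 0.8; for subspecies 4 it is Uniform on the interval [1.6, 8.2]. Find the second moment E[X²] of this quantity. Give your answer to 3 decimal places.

For each component E[X²] = Var + (mean)², giving 1: 39.7633; 2: 28.24; 3: 1.28; 4: 27.64.
Overall E[X²] = 0.25·39.7633 + 0.25·28.24 + 0.25·1.28 + 0.25·27.64 = 24.2308.

24.231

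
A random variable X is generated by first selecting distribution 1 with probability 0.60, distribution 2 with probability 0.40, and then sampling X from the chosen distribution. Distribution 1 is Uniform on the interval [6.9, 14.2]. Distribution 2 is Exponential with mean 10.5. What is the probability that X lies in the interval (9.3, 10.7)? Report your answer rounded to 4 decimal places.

Conditional on each component, P(9.3 < X < 10.7): 1: 0.191781; 2: 0.051481.
By total probability, P(9.3 < X < 10.7) = 0.6·0.191781 + 0.4·0.051481 = 0.135661.

0.1357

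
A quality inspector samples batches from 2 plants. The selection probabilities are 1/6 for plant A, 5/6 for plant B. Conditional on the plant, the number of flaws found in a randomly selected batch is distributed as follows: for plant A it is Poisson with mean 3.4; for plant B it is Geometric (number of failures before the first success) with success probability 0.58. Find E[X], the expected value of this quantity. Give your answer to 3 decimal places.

1.170

Component means — A: 3.4; B: 0.724138.
E[X] = 0.166667·3.4 + 0.833333·0.724138 = 1.17011.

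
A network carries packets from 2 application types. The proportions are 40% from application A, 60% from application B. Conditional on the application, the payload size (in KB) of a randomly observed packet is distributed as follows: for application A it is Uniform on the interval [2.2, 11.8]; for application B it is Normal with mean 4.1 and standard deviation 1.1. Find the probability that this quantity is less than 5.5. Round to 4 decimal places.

Conditional on each application, P(X < 5.5): A: 0.34375; B: 0.898443.
By total probability, P(X < 5.5) = 0.4·0.34375 + 0.6·0.898443 = 0.676566.

0.6766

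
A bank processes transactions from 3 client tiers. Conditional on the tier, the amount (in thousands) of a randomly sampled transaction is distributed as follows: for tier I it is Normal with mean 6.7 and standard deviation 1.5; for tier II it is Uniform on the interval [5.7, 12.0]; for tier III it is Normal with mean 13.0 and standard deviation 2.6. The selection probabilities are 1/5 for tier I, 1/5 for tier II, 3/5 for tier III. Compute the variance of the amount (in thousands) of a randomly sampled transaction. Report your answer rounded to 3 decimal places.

12.182

Per component, I: μ=6.7, E[X²]=47.14; II: μ=8.85, E[X²]=81.63; III: μ=13, E[X²]=175.76.
E[X] = 0.2·6.7 + 0.2·8.85 + 0.6·13 = 10.91.
E[X²] = 0.2·47.14 + 0.2·81.63 + 0.6·175.76 = 131.21.
Var(X) = E[X²] − (E[X])² = 131.21 − 119.028 = 12.1819.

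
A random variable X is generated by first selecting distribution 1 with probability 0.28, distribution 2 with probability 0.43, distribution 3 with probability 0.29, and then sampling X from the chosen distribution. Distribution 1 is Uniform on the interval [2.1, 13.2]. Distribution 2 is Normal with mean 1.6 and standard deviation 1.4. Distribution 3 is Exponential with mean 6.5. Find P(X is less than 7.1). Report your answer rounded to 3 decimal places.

0.749

Conditional on each component, P(X < 7.1): 1: 0.45045; 2: 0.999957; 3: 0.664558.
By total probability, P(X < 7.1) = 0.28·0.45045 + 0.43·0.999957 + 0.29·0.664558 = 0.74883.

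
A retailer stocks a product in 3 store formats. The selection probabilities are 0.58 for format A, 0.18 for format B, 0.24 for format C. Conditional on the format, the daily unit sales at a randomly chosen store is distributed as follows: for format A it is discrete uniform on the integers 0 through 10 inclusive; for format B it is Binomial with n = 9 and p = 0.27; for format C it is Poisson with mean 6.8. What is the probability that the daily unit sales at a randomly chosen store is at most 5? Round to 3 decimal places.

Conditional on each format, P(X ≤ 5): A: 0.545455; B: 0.98514; C: 0.326977.
By total probability, P(X ≤ 5) = 0.58·0.545455 + 0.18·0.98514 + 0.24·0.326977 = 0.572163.

0.572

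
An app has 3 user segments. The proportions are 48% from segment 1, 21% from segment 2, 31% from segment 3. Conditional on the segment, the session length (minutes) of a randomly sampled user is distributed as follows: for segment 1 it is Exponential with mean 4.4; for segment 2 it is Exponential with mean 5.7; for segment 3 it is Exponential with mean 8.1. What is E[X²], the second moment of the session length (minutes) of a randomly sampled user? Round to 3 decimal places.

72.910

For each component E[X²] = Var + (mean)², giving 1: 38.72; 2: 64.98; 3: 131.22.
Overall E[X²] = 0.48·38.72 + 0.21·64.98 + 0.31·131.22 = 72.9096.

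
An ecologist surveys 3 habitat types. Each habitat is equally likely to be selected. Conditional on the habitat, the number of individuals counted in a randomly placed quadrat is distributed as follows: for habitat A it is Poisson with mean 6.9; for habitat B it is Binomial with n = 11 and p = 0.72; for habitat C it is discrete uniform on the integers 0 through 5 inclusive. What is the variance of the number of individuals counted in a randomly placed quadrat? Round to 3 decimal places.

Per component, A: μ=6.9, E[X²]=54.51; B: μ=7.92, E[X²]=64.944; C: μ=2.5, E[X²]=9.16667.
E[X] = 0.333333·6.9 + 0.333333·7.92 + 0.333333·2.5 = 5.77333.
E[X²] = 0.333333·54.51 + 0.333333·64.944 + 0.333333·9.16667 = 42.8736.
Var(X) = E[X²] − (E[X])² = 42.8736 − 33.3314 = 9.54218.

9.542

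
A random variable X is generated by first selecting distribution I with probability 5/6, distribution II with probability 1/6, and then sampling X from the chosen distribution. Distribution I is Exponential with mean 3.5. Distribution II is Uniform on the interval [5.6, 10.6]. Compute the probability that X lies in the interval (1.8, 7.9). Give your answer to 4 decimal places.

0.4877

Conditional on each component, P(1.8 < X < 7.9): I: 0.493278; II: 0.46.
By total probability, P(1.8 < X < 7.9) = 0.833333·0.493278 + 0.166667·0.46 = 0.487732.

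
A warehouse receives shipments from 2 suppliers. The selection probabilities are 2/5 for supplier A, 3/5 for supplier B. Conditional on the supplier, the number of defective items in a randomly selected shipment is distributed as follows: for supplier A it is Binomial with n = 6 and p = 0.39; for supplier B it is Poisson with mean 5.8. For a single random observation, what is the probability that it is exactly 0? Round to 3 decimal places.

Conditional on each supplier, P(X = 0): A: 0.0515204; B: 0.00302755.
By total probability, P(X = 0) = 0.4·0.0515204 + 0.6·0.00302755 = 0.0224247.

0.022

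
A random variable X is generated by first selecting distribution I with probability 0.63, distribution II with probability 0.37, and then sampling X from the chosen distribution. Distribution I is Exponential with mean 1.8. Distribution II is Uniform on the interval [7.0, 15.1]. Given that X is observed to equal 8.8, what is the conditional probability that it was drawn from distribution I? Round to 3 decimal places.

Likelihoods f(8.8 | ·): I: 0.00418321; II: 0.123457.
Posterior ∝ prior × likelihood. Numerator for I: 0.63·0.00418321 = 0.00263542.
Normalizing constant: 0.63·0.00418321 + 0.37·0.123457 = 0.0483144.
P(I | observation) = 0.00263542 / 0.0483144 = 0.0545473.

0.055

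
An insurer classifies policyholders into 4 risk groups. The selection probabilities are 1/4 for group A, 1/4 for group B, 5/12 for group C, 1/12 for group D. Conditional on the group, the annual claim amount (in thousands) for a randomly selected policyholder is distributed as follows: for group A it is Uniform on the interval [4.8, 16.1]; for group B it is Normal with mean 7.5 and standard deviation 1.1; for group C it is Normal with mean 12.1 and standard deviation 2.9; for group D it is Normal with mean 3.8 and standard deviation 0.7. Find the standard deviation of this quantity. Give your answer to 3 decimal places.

Per component, A: μ=10.45, E[X²]=119.843; B: μ=7.5, E[X²]=57.46; C: μ=12.1, E[X²]=154.82; D: μ=3.8, E[X²]=14.93.
E[X] = 0.25·10.45 + 0.25·7.5 + 0.416667·12.1 + 0.0833333·3.8 = 9.84583.
E[X²] = 0.25·119.843 + 0.25·57.46 + 0.416667·154.82 + 0.0833333·14.93 = 110.078.
Var(X) = E[X²] − (E[X])² = 110.078 − 96.9404 = 13.1379.
SD(X) = √13.1379 = 3.62462.

3.625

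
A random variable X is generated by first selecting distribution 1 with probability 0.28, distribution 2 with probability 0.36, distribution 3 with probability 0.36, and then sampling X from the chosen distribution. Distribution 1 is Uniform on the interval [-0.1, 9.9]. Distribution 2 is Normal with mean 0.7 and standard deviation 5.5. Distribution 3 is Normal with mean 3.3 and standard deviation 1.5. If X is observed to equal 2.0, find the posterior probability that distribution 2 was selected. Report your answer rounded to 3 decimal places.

Likelihoods f(2.0 | ·): 1: 0.1; 2: 0.0705368; 3: 0.182691.
Posterior ∝ prior × likelihood. Numerator for 2: 0.36·0.0705368 = 0.0253933.
Normalizing constant: 0.28·0.1 + 0.36·0.0705368 + 0.36·0.182691 = 0.119162.
P(2 | observation) = 0.0253933 / 0.119162 = 0.213099.

0.213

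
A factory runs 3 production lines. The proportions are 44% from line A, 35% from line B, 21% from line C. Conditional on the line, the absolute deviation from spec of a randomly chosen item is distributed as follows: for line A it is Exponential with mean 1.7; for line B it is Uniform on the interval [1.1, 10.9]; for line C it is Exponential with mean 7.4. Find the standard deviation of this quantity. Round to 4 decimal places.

4.6439

Per component, A: μ=1.7, E[X²]=5.78; B: μ=6, E[X²]=44.0033; C: μ=7.4, E[X²]=109.52.
E[X] = 0.44·1.7 + 0.35·6 + 0.21·7.4 = 4.402.
E[X²] = 0.44·5.78 + 0.35·44.0033 + 0.21·109.52 = 40.9436.
Var(X) = E[X²] − (E[X])² = 40.9436 − 19.3776 = 21.566.
SD(X) = √21.566 = 4.64392.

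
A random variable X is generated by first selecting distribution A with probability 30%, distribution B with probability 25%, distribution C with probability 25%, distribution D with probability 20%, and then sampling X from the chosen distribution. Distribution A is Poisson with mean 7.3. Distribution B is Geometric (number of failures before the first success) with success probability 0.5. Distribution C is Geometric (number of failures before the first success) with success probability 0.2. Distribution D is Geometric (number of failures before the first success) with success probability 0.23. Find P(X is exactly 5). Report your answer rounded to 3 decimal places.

0.068

Conditional on each component, P(X = 5): A: 0.116703; B: 0.015625; C: 0.065536; D: 0.062256.
By total probability, P(X = 5) = 0.3·0.116703 + 0.25·0.015625 + 0.25·0.065536 + 0.2·0.062256 = 0.0677525.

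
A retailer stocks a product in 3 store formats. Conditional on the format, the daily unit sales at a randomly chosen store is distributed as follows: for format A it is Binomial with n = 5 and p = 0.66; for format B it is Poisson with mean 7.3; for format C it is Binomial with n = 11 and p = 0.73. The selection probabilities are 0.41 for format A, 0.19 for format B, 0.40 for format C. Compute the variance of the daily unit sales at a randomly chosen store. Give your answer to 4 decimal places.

Per component, A: μ=3.3, E[X²]=12.012; B: μ=7.3, E[X²]=60.59; C: μ=8.03, E[X²]=66.649.
E[X] = 0.41·3.3 + 0.19·7.3 + 0.4·8.03 = 5.952.
E[X²] = 0.41·12.012 + 0.19·60.59 + 0.4·66.649 = 43.0966.
Var(X) = E[X²] − (E[X])² = 43.0966 − 35.4263 = 7.67032.

7.6703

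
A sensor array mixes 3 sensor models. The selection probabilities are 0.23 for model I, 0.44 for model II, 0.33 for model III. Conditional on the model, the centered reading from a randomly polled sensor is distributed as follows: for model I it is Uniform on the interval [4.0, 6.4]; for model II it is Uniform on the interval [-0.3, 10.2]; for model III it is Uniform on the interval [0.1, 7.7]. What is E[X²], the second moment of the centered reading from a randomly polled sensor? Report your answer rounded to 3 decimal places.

For each component E[X²] = Var + (mean)², giving I: 27.52; II: 33.69; III: 20.0233.
Overall E[X²] = 0.23·27.52 + 0.44·33.69 + 0.33·20.0233 = 27.7609.

27.761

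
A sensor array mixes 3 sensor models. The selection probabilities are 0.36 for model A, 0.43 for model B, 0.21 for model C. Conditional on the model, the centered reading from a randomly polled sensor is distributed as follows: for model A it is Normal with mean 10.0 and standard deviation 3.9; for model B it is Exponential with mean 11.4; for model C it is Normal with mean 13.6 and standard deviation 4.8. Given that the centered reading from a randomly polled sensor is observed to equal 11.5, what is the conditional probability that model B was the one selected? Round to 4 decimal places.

Likelihoods f(11.5 | ·): A: 0.0949999; B: 0.0319883; C: 0.0755276.
Posterior ∝ prior × likelihood. Numerator for B: 0.43·0.0319883 = 0.013755.
Normalizing constant: 0.36·0.0949999 + 0.43·0.0319883 + 0.21·0.0755276 = 0.0638157.
P(B | observation) = 0.013755 / 0.0638157 = 0.215542.

0.2155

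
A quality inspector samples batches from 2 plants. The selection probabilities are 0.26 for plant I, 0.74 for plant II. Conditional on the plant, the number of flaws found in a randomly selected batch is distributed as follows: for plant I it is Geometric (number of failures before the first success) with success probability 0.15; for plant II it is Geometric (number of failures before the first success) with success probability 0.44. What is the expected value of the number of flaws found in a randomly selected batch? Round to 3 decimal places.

2.415

Component means — I: 5.66667; II: 1.27273.
E[X] = 0.26·5.66667 + 0.74·1.27273 = 2.41515.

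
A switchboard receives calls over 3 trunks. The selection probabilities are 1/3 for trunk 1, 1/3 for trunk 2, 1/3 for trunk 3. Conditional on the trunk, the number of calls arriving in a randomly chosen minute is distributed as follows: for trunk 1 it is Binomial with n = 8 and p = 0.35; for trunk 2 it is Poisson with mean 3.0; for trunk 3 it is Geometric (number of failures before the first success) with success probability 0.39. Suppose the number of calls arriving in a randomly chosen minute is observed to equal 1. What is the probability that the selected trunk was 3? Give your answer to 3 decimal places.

0.454

Likelihoods P(X=1 | ·): 1: 0.137262; 2: 0.149361; 3: 0.2379.
Posterior ∝ prior × likelihood. Numerator for 3: 0.333333·0.2379 = 0.0793.
Normalizing constant: 0.333333·0.137262 + 0.333333·0.149361 + 0.333333·0.2379 = 0.174841.
P(3 | observation) = 0.0793 / 0.174841 = 0.453554.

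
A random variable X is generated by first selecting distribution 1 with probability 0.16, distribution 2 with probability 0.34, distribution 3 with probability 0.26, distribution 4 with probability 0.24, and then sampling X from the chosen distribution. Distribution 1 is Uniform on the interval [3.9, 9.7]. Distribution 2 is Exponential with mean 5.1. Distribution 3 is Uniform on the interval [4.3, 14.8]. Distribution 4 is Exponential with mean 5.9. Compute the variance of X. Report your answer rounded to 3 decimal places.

Per component, 1: μ=6.8, E[X²]=49.0433; 2: μ=5.1, E[X²]=52.02; 3: μ=9.55, E[X²]=100.39; 4: μ=5.9, E[X²]=69.62.
E[X] = 0.16·6.8 + 0.34·5.1 + 0.26·9.55 + 0.24·5.9 = 6.721.
E[X²] = 0.16·49.0433 + 0.34·52.02 + 0.26·100.39 + 0.24·69.62 = 68.3439.
Var(X) = E[X²] − (E[X])² = 68.3439 − 45.1718 = 23.1721.

23.172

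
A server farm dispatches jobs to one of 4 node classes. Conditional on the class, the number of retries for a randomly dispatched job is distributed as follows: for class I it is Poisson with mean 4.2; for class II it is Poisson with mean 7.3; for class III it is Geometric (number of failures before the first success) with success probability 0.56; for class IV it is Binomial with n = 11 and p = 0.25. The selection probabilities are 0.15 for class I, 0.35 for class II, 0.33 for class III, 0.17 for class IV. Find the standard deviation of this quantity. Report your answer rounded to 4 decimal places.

Per component, I: μ=4.2, E[X²]=21.84; II: μ=7.3, E[X²]=60.59; III: μ=0.785714, E[X²]=2.02041; IV: μ=2.75, E[X²]=9.625.
E[X] = 0.15·4.2 + 0.35·7.3 + 0.33·0.785714 + 0.17·2.75 = 3.91179.
E[X²] = 0.15·21.84 + 0.35·60.59 + 0.33·2.02041 + 0.17·9.625 = 26.7855.
Var(X) = E[X²] − (E[X])² = 26.7855 − 15.3021 = 11.4834.
SD(X) = √11.4834 = 3.38872.

3.3887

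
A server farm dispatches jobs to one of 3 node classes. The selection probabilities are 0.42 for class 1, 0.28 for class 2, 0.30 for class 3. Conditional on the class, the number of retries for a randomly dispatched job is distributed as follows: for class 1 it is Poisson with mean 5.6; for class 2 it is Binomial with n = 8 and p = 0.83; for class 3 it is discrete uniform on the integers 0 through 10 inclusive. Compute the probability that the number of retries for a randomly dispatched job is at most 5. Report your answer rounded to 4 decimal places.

0.4181

Conditional on each class, P(X ≤ 5): 1: 0.511861; 2: 0.14116; 3: 0.545455.
By total probability, P(X ≤ 5) = 0.42·0.511861 + 0.28·0.14116 + 0.3·0.545455 = 0.418143.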